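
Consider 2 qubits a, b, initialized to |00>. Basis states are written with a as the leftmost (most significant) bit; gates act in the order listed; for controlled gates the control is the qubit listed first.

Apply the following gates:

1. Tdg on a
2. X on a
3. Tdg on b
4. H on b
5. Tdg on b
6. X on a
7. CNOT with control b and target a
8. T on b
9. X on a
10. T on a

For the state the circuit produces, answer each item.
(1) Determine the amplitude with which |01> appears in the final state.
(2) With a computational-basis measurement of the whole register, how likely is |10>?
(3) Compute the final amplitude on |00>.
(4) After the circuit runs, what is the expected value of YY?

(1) The final state's coefficient on |01> equals sqrt(2)/2.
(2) A full measurement returns |10> with probability 1/2.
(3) The final state's coefficient on |00> equals 0.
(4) The observable YY averages to sqrt(2)/2.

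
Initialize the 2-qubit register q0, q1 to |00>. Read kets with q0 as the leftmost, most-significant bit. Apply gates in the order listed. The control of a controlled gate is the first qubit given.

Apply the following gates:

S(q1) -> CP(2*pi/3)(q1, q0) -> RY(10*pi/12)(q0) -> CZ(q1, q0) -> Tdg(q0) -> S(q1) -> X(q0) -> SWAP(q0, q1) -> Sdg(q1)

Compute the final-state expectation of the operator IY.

The observable IY averages to -sqrt(2)/4.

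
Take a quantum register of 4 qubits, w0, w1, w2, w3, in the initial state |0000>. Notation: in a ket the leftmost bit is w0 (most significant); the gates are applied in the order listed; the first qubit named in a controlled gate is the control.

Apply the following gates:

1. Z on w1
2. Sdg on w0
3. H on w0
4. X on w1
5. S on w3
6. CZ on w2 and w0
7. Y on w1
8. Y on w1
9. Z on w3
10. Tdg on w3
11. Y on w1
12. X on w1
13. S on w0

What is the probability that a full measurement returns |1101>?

The probability of measuring |1101> is 0.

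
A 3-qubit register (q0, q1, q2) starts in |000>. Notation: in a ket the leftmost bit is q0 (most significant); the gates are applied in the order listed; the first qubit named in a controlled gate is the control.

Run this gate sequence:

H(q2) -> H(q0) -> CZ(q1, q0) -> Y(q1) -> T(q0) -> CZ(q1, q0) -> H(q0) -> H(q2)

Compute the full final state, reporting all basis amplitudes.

The final amplitudes are -exp(3*I*pi/4)/2 + I/2 on |010>, exp(3*I*pi/4)/2 + I/2 on |110>, and 0 on every other basis state.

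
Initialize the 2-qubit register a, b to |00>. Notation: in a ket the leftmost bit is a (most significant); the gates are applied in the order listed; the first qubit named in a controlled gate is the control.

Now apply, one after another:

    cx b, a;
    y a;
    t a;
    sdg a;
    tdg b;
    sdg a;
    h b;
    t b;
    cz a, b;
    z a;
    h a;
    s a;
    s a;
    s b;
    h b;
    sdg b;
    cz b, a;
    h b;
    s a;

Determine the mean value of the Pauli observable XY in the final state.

The observable XY averages to sqrt(2)/2.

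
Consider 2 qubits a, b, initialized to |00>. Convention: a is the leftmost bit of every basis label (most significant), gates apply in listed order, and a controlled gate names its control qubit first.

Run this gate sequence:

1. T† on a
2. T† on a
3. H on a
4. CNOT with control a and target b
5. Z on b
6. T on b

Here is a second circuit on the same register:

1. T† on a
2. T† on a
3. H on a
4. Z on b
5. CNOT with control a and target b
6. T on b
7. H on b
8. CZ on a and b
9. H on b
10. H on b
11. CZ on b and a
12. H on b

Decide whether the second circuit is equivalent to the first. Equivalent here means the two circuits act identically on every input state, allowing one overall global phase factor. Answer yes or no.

No — the two circuits implement different unitaries, even allowing a global phase.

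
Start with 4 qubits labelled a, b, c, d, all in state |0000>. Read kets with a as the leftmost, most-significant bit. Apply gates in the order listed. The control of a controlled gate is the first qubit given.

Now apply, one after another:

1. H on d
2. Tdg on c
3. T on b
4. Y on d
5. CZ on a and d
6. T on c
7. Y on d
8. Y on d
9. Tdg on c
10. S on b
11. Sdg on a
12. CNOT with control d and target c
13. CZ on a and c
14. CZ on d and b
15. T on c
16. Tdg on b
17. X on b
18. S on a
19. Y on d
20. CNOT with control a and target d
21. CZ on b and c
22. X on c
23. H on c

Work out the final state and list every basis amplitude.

The resulting statevector has amplitude -exp(I*pi/4)/2 on |0100>, 1/2 on |0101>, -exp(I*pi/4)/2 on |0110>, -1/2 on |0111>, and 0 on every other basis state.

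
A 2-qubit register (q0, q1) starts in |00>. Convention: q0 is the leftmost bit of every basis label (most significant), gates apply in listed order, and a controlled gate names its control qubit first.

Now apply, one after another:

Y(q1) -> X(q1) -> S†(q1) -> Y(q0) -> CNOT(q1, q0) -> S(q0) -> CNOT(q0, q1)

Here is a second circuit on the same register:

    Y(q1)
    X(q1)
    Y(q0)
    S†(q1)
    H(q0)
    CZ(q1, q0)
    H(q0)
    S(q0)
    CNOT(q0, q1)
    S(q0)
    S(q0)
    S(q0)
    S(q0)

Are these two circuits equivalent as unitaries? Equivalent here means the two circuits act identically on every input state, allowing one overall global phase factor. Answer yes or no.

Yes: on every input state the two circuits agree up to one overall phase factor.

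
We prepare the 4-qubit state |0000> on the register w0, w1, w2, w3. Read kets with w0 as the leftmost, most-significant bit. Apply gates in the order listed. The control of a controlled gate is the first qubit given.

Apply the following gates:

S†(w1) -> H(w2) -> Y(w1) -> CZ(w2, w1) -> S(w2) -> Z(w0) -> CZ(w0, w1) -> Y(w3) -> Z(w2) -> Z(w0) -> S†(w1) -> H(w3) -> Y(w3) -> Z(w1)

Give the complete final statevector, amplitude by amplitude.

The resulting statevector has amplitude 1/2 on |0100>, 1/2 on |0101>, I/2 on |0110>, I/2 on |0111>, and 0 on every other basis state.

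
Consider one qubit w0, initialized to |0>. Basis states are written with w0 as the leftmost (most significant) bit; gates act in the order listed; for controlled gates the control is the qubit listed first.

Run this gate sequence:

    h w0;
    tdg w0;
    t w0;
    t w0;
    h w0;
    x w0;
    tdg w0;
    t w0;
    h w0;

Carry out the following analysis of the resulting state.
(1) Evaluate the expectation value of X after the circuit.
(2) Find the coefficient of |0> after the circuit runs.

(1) In the final state, X has expectation -sqrt(2)/2.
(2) |0> carries amplitude sqrt(2)/2 in the final state.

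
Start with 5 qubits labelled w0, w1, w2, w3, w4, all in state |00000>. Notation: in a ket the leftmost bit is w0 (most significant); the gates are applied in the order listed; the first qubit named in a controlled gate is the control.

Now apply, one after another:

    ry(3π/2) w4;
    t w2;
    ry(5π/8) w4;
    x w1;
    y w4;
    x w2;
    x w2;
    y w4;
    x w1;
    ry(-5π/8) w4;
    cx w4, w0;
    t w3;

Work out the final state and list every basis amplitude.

After the circuit, the state carries amplitude -sqrt(2)/2 on |00000>, sqrt(2)/2 on |10001>, and 0 on every other basis state. Key observation: gates 3-10 undo each other exactly, leaving only the rest of the circuit to track.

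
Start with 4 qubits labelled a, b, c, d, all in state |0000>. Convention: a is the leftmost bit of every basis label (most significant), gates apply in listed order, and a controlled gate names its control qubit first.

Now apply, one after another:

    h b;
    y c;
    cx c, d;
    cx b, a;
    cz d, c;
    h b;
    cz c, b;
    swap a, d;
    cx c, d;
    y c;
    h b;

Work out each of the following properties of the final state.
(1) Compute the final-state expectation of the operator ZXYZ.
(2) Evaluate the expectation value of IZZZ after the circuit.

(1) The expectation value of ZXYZ is 0.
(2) In the final state, IZZZ has expectation 1.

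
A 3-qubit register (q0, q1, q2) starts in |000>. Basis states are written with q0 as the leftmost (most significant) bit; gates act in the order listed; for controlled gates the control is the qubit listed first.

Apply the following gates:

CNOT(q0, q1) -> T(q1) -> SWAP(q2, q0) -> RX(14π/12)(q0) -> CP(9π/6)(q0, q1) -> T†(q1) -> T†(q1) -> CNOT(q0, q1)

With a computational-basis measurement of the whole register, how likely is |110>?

A full measurement returns |110> with probability sqrt(3)/4 + 1/2.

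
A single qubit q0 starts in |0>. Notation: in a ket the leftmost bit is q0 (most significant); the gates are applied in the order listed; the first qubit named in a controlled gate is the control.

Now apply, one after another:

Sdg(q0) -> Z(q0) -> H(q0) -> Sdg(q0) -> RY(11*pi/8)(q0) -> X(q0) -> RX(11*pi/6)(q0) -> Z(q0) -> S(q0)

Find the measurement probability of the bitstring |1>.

A full measurement returns |1> with probability 3/4.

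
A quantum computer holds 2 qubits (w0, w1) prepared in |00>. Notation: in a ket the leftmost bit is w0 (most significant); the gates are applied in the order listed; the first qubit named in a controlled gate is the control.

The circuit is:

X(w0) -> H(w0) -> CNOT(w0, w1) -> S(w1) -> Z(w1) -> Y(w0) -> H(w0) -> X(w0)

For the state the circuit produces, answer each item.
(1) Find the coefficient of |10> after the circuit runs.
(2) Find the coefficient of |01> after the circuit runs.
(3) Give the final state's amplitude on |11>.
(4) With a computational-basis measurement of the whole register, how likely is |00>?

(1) The amplitude on |10> is I/2.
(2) The final state's coefficient on |01> equals 1/2.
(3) The amplitude on |11> is 1/2.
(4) Outcome |00> occurs with probability 1/4.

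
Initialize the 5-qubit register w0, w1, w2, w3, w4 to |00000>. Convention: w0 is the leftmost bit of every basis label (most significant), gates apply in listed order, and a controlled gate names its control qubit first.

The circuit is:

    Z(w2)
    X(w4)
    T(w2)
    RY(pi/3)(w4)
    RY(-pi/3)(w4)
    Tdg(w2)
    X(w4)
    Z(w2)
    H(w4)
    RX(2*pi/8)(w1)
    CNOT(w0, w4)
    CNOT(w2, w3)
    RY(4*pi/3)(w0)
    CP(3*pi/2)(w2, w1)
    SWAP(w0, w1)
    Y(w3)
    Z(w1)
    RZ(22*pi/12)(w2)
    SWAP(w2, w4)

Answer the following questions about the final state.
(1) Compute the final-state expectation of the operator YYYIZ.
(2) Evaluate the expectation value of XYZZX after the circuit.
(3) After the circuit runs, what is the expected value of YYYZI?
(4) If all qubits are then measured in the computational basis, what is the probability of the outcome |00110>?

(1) In the final state, YYYIZ has expectation 0. Key observation: gates 1-8 undo each other exactly, leaving only the rest of the circuit to track.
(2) In the final state, XYZZX has expectation 0.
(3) The expectation value of YYYZI is 0.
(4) Outcome |00110> occurs with probability sqrt(2)/32 + 1/16.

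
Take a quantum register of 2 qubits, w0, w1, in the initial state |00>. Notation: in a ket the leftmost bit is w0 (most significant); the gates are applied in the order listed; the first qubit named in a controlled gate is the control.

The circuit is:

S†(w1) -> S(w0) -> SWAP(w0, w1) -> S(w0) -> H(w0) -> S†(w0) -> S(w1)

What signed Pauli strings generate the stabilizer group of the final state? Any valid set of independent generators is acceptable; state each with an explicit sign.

The final state is stabilized by the group generated by -YI, +IZ; other independent generating sets are equally valid.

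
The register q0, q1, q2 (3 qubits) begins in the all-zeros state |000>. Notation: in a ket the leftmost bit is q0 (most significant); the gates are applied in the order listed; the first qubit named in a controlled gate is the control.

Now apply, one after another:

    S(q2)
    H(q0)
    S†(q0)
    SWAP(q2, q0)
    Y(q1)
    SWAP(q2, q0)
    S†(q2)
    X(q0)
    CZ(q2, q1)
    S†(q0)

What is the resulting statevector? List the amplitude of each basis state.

The resulting statevector has amplitude sqrt(2)/2 on |010>, sqrt(2)/2 on |110>, and 0 on every other basis state.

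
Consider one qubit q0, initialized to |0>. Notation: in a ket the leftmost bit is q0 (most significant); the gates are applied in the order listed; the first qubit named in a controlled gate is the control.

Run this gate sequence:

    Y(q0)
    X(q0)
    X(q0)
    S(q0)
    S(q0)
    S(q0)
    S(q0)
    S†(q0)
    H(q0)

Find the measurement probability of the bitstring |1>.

Outcome |1> occurs with probability 1/2. Key observation: steps 4-7 multiply out to the identity, so the circuit reduces to the remaining gates.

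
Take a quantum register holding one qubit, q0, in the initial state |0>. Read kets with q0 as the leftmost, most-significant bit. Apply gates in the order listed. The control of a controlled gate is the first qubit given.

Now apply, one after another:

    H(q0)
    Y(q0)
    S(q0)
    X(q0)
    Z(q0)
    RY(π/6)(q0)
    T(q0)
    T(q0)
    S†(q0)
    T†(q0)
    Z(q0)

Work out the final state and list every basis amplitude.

After the circuit, the state carries amplitude -(1 - I)*(1 + sqrt(3)*I)/4 on |0>, (-sqrt(3) + 1 + I + sqrt(3)*I)*exp(3*I*pi/4)/4 on |1>.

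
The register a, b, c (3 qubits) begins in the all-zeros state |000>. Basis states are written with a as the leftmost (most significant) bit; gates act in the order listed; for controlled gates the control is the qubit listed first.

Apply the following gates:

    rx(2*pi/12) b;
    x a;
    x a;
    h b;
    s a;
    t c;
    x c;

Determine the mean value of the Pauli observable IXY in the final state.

In the final state, IXY has expectation 0. Key observation: the block from step 2 through step 3 cancels to the identity and can be dropped.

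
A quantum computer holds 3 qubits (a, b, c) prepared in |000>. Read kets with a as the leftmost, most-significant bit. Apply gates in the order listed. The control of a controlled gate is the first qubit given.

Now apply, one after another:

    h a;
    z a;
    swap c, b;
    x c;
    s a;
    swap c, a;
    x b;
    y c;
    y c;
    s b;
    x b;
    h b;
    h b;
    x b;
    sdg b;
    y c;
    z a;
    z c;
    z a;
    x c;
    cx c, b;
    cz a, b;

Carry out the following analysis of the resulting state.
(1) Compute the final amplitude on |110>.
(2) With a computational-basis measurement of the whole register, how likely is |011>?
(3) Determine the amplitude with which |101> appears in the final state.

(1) |110> carries amplitude sqrt(2)*I/2 in the final state.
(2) A full measurement returns |011> with probability 0.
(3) The amplitude on |101> is -sqrt(2)/2.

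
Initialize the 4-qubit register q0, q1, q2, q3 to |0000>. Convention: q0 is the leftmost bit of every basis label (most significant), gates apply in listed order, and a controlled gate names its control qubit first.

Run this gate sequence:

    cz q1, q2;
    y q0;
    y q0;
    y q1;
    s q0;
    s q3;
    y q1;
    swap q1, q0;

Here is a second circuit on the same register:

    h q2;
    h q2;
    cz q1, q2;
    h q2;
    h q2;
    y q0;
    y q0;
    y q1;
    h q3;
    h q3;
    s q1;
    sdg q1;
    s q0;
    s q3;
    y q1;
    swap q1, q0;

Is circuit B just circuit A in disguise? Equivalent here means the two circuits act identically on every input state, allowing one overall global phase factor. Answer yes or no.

Yes — the two circuits implement the same unitary up to a global phase.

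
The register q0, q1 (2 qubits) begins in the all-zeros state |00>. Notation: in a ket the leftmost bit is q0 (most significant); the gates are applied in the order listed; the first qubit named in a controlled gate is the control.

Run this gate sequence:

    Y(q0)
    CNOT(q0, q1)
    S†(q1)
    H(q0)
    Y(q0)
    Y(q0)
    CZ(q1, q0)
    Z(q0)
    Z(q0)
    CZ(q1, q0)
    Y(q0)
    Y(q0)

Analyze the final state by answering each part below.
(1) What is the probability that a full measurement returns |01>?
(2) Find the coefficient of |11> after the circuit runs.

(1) A full measurement returns |01> with probability 1/2. Key observation: the block from step 5 through step 12 cancels to the identity and can be dropped.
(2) |11> carries amplitude -sqrt(2)/2 in the final state.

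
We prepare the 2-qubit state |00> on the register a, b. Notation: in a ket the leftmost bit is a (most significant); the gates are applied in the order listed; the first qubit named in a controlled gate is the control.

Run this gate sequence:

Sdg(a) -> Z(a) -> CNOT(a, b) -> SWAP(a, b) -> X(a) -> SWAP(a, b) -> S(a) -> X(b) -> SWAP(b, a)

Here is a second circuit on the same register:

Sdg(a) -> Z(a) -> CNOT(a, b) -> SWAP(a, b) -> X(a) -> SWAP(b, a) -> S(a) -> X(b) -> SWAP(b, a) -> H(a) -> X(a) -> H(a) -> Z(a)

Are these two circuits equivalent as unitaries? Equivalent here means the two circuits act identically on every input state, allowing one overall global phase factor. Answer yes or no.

Yes, they are equivalent — the unitaries differ by at most a global phase.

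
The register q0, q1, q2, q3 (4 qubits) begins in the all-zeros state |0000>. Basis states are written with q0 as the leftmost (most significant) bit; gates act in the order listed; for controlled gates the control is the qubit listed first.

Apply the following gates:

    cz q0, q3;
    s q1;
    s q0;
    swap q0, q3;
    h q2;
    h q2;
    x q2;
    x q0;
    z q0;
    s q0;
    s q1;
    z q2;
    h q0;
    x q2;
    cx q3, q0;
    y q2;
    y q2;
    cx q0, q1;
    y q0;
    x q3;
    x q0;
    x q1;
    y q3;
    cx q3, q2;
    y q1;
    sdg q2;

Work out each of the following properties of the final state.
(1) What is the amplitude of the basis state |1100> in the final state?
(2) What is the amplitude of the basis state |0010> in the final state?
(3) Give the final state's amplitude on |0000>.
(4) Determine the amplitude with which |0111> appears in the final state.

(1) The amplitude on |1100> is -sqrt(2)/2.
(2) |0010> carries amplitude 0 in the final state.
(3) The final state's coefficient on |0000> equals sqrt(2)/2.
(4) |0111> carries amplitude 0 in the final state.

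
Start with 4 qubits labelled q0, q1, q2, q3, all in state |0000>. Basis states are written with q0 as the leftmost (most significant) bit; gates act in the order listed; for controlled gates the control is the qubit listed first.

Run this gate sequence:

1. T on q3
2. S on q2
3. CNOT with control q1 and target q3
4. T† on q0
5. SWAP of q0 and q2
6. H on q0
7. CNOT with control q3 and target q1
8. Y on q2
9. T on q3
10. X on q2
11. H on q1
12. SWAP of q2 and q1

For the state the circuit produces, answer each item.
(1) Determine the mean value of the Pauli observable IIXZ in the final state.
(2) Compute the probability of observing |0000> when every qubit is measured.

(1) In the final state, IIXZ has expectation 1.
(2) The probability of measuring |0000> is 1/4.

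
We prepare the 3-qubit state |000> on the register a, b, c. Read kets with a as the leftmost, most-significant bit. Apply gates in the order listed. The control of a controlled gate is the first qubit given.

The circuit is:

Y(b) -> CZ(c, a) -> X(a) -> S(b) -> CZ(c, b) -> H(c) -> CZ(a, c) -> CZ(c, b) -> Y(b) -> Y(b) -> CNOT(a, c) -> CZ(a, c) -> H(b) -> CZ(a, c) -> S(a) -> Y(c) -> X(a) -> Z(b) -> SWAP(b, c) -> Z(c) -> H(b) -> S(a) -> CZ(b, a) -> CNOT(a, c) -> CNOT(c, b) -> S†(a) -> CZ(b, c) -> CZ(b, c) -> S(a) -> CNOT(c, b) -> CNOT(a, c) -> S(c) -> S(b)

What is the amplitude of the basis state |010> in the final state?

|010> carries amplitude -sqrt(2)*I/2 in the final state. Key observation: gates 24-31 undo each other exactly, leaving only the rest of the circuit to track.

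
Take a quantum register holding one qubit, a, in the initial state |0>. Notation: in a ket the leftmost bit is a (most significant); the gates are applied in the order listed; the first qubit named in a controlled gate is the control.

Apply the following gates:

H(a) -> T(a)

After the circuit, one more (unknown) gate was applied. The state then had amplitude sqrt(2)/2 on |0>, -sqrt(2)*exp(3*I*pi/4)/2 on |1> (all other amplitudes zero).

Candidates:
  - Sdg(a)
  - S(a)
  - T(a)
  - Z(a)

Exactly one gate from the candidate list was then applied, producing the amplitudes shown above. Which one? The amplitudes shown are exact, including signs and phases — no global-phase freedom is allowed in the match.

The unique candidate consistent with the amplitudes is Sdg(a).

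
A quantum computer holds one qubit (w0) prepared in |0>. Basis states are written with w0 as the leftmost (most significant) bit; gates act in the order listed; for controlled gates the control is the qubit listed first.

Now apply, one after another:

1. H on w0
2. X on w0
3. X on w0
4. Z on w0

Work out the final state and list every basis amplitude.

The resulting statevector has amplitude sqrt(2)/2 on |0>, -sqrt(2)/2 on |1>. Key observation: the block from step 2 through step 3 cancels to the identity and can be dropped.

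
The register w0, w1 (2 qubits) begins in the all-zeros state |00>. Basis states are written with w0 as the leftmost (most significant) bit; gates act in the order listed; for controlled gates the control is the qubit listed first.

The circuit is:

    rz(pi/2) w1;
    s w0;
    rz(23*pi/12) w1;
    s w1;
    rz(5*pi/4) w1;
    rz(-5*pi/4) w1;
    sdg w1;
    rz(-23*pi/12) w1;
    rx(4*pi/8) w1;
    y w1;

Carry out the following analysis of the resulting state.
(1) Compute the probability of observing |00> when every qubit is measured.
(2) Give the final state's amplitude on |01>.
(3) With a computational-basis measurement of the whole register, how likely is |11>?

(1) A full measurement returns |00> with probability 1/2. Key observation: the block from step 3 through step 8 cancels to the identity and can be dropped.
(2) |01> carries amplitude sqrt(2)*exp(I*pi/4)/2 in the final state.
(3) The probability of measuring |11> is 0.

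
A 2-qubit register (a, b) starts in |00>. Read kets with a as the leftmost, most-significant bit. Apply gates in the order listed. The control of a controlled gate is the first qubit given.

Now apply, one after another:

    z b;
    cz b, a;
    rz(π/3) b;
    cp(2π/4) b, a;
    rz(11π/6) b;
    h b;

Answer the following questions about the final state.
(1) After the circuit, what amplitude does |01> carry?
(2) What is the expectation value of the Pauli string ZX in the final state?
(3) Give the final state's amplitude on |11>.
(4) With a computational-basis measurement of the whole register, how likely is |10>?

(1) The final state's coefficient on |01> equals sqrt(2)*exp(11*I*pi/12)/2.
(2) In the final state, ZX has expectation 1.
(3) The amplitude on |11> is 0.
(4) A full measurement returns |10> with probability 0.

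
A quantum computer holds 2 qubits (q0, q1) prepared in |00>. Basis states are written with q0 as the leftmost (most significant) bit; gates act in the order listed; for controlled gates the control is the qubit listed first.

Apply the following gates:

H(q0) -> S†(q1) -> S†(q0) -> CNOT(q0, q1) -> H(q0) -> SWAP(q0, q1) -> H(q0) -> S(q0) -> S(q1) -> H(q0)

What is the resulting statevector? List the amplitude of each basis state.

The resulting statevector has amplitude 0 on |00>, -1/2 + I/2 on |01>, 1/2 - I/2 on |10>, 0 on |11>.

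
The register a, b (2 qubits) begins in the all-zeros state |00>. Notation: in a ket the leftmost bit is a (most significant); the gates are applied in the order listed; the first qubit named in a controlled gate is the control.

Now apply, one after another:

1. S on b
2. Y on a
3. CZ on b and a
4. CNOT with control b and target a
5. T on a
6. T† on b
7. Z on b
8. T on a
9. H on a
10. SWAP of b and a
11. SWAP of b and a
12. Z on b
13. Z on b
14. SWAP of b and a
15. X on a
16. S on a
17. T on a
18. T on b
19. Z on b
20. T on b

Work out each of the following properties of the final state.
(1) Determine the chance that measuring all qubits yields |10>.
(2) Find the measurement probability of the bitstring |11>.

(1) A full measurement returns |10> with probability 1/2. Key observation: gates 11-14 undo each other exactly, leaving only the rest of the circuit to track.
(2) A full measurement returns |11> with probability 1/2.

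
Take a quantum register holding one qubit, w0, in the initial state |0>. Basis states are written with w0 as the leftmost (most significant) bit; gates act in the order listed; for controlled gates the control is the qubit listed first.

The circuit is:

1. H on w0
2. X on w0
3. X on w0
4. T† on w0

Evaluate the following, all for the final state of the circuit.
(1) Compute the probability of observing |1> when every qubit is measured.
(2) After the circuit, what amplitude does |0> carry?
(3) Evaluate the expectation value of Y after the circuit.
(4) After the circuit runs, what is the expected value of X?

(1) A full measurement returns |1> with probability 1/2. Key observation: the block from step 2 through step 3 cancels to the identity and can be dropped.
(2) |0> carries amplitude sqrt(2)/2 in the final state.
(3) The observable Y averages to -sqrt(2)/2.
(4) In the final state, X has expectation sqrt(2)/2.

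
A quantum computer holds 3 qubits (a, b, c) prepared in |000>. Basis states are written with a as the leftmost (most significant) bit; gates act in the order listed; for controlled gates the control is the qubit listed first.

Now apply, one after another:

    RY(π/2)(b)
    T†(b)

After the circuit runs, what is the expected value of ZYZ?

In the final state, ZYZ has expectation -sqrt(2)/2.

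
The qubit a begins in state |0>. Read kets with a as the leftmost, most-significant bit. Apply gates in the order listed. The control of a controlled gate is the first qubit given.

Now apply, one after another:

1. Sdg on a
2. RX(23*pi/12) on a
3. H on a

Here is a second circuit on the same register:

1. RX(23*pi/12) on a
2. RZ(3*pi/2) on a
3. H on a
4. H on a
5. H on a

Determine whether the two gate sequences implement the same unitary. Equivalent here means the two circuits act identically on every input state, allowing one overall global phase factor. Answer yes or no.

No, they are not equivalent — no single phase factor reconciles the two unitaries.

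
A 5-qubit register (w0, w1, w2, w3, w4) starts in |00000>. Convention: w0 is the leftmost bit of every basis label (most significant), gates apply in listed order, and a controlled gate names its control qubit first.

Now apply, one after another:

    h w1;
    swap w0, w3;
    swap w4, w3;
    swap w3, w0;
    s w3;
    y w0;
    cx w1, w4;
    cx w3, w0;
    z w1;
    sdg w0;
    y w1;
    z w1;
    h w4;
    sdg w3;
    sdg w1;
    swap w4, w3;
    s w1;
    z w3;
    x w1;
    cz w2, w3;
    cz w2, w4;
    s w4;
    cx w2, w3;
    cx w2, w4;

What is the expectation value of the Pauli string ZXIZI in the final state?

The observable ZXIZI averages to 1.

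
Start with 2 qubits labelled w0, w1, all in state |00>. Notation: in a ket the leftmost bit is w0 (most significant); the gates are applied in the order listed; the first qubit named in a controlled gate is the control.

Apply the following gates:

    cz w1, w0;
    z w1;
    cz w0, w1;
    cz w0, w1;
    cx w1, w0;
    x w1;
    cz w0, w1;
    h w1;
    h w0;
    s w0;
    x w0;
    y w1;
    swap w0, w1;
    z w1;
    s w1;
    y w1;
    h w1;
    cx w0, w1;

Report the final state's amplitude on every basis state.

The final amplitudes are -sqrt(2)*I/2 on |00>, 0 on |01>, 0 on |10>, -sqrt(2)*I/2 on |11>.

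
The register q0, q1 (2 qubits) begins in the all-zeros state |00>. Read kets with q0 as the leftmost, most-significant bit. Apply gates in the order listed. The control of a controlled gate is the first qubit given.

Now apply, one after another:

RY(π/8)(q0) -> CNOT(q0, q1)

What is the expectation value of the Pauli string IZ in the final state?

The expectation value of IZ is sqrt(sqrt(2) + 2)/2.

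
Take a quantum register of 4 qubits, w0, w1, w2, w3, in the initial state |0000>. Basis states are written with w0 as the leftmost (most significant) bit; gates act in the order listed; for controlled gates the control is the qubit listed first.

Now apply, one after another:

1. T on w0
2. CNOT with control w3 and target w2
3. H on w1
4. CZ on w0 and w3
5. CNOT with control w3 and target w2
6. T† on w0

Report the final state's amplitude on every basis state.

After the circuit, the state carries amplitude sqrt(2)/2 on |0000>, sqrt(2)/2 on |0100>, and 0 on every other basis state.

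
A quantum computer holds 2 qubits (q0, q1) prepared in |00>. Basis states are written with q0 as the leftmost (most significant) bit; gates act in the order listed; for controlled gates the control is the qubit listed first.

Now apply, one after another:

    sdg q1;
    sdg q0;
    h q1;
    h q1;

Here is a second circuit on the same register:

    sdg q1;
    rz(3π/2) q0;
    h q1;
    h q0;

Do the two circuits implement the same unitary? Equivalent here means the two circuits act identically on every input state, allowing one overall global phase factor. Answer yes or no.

No, they are not equivalent — no single phase factor reconciles the two unitaries.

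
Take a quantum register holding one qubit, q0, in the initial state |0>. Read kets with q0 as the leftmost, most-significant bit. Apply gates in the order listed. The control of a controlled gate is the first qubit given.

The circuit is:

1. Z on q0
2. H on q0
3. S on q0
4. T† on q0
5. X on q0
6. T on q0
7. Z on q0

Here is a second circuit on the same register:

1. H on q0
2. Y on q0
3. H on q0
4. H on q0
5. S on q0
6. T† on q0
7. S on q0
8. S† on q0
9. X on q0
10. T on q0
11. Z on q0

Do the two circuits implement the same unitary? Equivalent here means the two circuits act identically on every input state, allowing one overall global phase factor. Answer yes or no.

No: there is an input state on which the two circuits produce genuinely different outputs (not merely differing by a phase).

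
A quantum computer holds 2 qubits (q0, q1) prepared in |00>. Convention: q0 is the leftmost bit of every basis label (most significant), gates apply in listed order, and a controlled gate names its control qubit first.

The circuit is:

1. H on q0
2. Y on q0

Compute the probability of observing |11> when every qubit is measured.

Outcome |11> occurs with probability 0.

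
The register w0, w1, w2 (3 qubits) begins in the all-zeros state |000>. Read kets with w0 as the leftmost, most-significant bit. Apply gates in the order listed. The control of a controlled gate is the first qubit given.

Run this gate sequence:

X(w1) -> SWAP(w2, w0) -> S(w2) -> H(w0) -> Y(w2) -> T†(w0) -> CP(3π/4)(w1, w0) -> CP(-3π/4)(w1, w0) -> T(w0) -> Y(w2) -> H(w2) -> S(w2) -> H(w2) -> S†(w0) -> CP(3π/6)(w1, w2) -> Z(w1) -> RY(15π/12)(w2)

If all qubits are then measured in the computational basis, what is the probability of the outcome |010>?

A full measurement returns |010> with probability sqrt(2)/8 + 1/4. Key observation: steps 5-10 multiply out to the identity, so the circuit reduces to the remaining gates.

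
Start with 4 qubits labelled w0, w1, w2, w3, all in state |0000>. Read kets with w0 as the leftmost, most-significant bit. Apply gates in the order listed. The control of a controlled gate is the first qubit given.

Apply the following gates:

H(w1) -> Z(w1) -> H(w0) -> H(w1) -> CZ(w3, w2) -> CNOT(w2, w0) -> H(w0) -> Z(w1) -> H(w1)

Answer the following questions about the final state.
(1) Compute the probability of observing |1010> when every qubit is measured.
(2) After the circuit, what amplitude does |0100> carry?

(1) A full measurement returns |1010> with probability 0.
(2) |0100> carries amplitude sqrt(2)/2 in the final state.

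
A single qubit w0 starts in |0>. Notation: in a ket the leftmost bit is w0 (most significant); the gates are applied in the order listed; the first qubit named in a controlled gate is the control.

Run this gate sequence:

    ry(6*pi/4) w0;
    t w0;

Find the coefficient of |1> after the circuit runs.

The final state's coefficient on |1> equals sqrt(2)*exp(I*pi/4)/2.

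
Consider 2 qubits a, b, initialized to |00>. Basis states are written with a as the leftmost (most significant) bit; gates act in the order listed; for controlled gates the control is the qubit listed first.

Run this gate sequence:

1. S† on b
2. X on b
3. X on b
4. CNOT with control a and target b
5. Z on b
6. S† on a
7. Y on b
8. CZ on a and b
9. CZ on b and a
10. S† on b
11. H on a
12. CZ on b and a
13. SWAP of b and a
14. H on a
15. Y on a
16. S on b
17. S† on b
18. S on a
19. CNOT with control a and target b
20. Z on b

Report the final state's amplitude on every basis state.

The resulting statevector has amplitude I/2 on |00>, I/2 on |01>, 1/2 on |10>, 1/2 on |11>.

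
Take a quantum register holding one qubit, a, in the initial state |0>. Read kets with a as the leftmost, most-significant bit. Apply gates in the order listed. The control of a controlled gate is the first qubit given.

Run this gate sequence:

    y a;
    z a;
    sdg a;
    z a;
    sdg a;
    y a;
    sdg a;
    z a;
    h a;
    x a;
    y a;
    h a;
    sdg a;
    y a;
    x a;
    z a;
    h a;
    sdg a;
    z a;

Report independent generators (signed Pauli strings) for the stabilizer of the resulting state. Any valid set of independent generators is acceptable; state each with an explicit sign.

The final state is stabilized by the group generated by -Y; other independent generating sets are equally valid.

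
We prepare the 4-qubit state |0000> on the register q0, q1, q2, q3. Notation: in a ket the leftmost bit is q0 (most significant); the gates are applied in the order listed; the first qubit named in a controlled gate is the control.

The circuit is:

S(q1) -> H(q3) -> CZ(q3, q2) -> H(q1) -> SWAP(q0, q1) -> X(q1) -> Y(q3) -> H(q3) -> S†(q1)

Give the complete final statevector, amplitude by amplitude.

After the circuit, the state carries amplitude -sqrt(2)/2 on |0101>, -sqrt(2)/2 on |1101>, and 0 on every other basis state.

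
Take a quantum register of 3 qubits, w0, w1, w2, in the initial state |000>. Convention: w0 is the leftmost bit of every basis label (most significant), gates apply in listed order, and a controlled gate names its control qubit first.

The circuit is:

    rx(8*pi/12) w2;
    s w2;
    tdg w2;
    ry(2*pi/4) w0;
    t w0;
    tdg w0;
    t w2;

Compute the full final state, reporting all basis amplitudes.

After the circuit, the state carries amplitude sqrt(2)/4 on |000>, sqrt(6)/4 on |001>, 0 on |010>, 0 on |011>, sqrt(2)/4 on |100>, sqrt(6)/4 on |101>, 0 on |110>, 0 on |111>.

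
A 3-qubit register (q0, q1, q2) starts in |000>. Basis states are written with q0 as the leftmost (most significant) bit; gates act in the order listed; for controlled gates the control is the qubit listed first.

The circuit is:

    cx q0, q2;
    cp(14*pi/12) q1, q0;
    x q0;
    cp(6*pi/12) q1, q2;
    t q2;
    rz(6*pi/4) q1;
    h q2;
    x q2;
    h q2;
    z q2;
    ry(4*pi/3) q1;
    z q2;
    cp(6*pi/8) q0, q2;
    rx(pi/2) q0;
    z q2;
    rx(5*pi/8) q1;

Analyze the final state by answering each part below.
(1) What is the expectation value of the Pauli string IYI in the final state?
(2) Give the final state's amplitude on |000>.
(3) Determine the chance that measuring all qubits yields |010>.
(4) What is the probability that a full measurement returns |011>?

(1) The expectation value of IYI is sqrt(sqrt(2) + 2)/4.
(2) The final state's coefficient on |000> equals sqrt(2)*I*exp(-3*I*pi/4)*cos(5*pi/16)/4 - sqrt(6)*exp(-3*I*pi/4)*sin(5*pi/16)/4.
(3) A full measurement returns |010> with probability 1/4 - sqrt(2 - sqrt(2))/16.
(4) A full measurement returns |011> with probability 0.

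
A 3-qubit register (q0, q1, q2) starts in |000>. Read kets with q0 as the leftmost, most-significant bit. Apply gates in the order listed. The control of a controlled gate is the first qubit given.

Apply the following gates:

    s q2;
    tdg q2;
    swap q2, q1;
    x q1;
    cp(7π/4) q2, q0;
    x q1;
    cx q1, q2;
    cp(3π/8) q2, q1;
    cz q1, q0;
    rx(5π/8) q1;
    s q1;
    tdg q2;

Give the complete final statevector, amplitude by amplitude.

The final amplitudes are cos(5*pi/16) on |000>, sin(5*pi/16) on |010>, and 0 on every other basis state.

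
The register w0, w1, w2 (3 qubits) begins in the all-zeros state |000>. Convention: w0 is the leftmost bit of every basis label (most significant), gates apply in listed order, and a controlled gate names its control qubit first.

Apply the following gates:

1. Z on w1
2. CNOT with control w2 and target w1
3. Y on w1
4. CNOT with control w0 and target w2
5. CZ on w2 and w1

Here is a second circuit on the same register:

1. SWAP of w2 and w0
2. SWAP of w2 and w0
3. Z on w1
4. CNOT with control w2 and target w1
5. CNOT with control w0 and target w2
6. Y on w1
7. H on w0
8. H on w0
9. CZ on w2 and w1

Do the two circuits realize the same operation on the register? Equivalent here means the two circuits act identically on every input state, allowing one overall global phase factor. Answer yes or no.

Yes, they are equivalent — the unitaries differ by at most a global phase.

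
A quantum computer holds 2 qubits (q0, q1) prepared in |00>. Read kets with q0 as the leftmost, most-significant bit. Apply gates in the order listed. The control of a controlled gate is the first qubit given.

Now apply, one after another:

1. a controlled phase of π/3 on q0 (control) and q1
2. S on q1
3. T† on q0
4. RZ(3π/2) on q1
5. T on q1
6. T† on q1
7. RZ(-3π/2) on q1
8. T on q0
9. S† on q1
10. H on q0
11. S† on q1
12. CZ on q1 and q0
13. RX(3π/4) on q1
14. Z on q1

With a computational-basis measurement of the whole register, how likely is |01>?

The probability of measuring |01> is sqrt(2)/8 + 1/4.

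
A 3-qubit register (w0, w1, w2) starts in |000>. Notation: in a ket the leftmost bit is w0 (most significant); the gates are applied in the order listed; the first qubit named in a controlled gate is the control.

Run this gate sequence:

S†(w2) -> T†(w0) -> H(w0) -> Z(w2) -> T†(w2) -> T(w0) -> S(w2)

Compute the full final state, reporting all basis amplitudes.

After the circuit, the state carries amplitude sqrt(2)/2 on |000>, sqrt(2)*exp(I*pi/4)/2 on |100>, and 0 on every other basis state.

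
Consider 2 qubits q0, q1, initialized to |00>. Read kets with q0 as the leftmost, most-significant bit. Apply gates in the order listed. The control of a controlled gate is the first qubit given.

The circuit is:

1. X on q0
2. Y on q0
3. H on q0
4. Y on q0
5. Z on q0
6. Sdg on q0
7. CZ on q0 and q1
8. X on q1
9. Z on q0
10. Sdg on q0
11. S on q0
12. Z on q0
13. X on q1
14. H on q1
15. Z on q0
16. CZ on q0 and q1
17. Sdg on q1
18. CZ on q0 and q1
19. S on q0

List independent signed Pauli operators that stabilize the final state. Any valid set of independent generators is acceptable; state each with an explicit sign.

One valid set of independent stabilizer generators is -XI, -IY (any independent generating set of the same group is equally correct). Key observation: the block from step 8 through step 13 cancels to the identity and can be dropped.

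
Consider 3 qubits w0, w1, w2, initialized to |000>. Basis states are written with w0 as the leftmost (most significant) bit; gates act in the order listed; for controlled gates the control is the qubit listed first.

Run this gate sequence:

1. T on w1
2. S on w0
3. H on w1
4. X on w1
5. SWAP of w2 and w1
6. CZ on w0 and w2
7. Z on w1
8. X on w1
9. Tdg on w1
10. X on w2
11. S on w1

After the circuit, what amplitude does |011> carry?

|011> carries amplitude sqrt(2)*exp(I*pi/4)/2 in the final state.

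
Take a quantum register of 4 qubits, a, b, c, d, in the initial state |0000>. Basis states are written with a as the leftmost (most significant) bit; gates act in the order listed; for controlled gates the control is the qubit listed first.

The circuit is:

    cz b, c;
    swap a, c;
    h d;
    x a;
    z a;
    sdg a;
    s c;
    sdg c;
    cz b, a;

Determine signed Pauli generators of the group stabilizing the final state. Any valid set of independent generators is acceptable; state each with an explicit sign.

One valid set of independent stabilizer generators is +IIIX, -ZIII, +IZII, +IIZI (any independent generating set of the same group is equally correct).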